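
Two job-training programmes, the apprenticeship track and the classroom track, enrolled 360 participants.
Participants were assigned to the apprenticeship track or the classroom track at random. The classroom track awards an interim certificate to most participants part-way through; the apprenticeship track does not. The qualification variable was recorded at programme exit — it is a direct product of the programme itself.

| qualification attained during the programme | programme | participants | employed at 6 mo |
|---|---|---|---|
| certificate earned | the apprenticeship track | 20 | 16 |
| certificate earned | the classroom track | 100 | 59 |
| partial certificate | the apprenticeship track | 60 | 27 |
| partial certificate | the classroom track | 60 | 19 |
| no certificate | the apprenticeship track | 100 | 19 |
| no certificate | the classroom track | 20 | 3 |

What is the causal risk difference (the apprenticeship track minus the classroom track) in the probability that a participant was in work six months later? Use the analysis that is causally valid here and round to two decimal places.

-0.11

Qualification attained during the programme here is a post-treatment variable shaped by the programme; conditioning on it would introduce bias rather than remove it. The overall comparison is the causal one.
The causal difference is the pooled difference: 0.344 − 0.450 = -0.106.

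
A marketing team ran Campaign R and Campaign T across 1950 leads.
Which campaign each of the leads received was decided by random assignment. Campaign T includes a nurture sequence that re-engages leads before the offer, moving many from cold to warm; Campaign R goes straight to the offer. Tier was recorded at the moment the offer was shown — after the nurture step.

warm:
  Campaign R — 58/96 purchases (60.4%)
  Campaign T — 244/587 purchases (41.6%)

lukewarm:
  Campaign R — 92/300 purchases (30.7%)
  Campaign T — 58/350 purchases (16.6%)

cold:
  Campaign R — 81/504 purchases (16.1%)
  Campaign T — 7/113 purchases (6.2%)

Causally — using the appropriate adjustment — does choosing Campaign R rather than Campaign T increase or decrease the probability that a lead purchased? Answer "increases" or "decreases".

decreases

The engagement tier-specific comparison favours Campaign R throughout, but the pooled figures favour Campaign T. The question is whether to condition on engagement tier.
Engagement tier here is a post-treatment variable shaped by the campaign; conditioning on it would introduce bias rather than remove it. The overall comparison is the causal one.
Pooled: Campaign R 25.7% vs Campaign T 29.4%; Campaign T is higher overall.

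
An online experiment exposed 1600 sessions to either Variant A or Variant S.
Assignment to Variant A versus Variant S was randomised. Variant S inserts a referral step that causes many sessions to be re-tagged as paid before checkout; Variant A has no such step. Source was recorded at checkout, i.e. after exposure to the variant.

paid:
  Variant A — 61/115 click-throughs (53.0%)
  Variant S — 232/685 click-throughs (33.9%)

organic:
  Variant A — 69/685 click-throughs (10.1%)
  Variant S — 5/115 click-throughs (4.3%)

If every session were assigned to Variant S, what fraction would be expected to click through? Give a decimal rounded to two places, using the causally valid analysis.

0.30

Traffic source is downstream of the variant. One should not condition on a consequence of treatment, so the overall rates are the right comparison.
So P(outcome | do(Variant S)) is just the pooled rate for Variant S: 237/800 = 0.296.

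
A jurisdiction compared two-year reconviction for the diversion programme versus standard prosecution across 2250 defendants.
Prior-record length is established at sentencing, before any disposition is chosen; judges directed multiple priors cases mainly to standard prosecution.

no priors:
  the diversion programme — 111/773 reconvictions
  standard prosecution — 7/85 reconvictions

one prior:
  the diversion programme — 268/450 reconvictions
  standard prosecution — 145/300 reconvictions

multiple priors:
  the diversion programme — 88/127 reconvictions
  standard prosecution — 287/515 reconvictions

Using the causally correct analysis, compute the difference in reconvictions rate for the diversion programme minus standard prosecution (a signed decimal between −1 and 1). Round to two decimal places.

+0.10

standard prosecution is lower inside every prior-record length stratum but the diversion programme is lower in aggregate. Whether to stratify depends on how prior-record length relates to the disposition.
Prior-record length differs across dispositions for reasons unrelated to any effect of the disposition itself, and it separately predicts the outcome — a classic confounder. We must compare within prior-record length levels.
Adjusting over the population distribution of prior-record length: 0.381·(0.144−0.082) + 0.333·(0.596−0.483) + 0.285·(0.693−0.557) = +0.099.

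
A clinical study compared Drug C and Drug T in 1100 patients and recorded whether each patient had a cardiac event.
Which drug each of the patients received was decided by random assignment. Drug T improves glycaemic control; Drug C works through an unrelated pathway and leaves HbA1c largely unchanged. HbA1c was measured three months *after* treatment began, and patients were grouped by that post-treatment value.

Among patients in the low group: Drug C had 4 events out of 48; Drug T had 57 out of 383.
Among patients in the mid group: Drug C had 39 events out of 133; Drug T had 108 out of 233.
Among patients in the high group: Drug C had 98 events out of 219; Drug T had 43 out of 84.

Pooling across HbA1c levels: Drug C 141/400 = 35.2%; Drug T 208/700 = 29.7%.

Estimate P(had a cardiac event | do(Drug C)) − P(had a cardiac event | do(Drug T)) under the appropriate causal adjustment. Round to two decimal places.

HbA1c is downstream of the drug. One should not condition on a consequence of treatment, so the overall rates are the right comparison.
The causal difference is the pooled difference: 0.352 − 0.297 = +0.055.

+0.06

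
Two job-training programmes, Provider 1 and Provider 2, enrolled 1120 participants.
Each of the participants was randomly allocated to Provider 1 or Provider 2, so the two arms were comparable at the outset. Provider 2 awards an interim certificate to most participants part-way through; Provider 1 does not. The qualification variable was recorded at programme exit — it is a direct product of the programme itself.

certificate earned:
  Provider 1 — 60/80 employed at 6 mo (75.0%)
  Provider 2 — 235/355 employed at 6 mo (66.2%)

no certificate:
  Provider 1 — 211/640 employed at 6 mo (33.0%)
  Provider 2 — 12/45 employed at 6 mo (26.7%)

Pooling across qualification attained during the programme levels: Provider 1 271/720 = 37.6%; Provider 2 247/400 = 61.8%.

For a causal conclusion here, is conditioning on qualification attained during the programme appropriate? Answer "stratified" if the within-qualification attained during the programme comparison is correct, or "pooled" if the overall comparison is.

pooled

Within every qualification attained during the programme level Provider 1 has the higher rate, yet pooled Provider 2 does — Simpson's reversal.
Stratifying would compare programmes among participants the programmes themselves sorted into qualification attained during the programme groups — a form of selection on an intermediate. The unconditioned pooled rates give the total causal effect.
Pooled: Provider 1 37.6% vs Provider 2 61.8%; Provider 2 is higher overall.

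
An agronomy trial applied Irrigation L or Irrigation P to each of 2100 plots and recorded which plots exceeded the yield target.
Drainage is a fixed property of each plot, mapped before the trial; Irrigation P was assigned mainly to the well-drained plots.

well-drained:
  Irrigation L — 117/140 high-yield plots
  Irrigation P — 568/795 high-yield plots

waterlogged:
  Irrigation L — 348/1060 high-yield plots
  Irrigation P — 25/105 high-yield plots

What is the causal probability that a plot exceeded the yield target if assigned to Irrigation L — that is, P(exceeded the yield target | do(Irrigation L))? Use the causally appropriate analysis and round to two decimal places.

0.55

Within every field drainage level Irrigation L has the higher rate, yet pooled Irrigation P does — Simpson's reversal.
Field drainage is set before the irrigation has any effect — it is not caused by the irrigation — and it independently drives the outcome. That makes it a confounder, so the causal comparison is within field drainage levels.
Standardising Irrigation L to the population field drainage mix: 0.445·117/140 + 0.555·348/1060 = 0.554.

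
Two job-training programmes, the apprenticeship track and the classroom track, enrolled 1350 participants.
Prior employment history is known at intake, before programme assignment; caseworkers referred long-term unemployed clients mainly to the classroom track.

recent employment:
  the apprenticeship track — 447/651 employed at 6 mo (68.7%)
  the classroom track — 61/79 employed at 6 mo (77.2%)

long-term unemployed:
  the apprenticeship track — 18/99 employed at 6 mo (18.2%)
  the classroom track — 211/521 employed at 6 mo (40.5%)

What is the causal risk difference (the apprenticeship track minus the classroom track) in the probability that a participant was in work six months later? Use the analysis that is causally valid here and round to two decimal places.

-0.15

The imbalance in prior employment history arose from how participants were allocated, not from anything the programme did; and prior employment history independently affects the outcome. The pooled gap is confounded — condition on prior employment history.
Adjusting over the population distribution of prior employment history: 0.541·(0.687−0.772) + 0.459·(0.182−0.405) = -0.149.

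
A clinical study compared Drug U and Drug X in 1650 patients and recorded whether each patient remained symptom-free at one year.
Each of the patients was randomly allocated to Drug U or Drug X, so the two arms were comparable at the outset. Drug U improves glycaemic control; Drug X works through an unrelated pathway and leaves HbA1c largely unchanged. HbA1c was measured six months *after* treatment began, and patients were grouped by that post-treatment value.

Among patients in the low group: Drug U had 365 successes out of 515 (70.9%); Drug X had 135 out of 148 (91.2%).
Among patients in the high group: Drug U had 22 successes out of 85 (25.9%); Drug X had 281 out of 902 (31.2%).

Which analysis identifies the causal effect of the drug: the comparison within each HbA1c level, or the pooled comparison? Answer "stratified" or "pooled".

pooled

Drug X is higher inside every HbA1c stratum but Drug U is higher in aggregate. Whether to stratify depends on how HbA1c relates to the drug.
Because the drug influences HbA1c, HbA1c is a post-treatment mediator, not a confounder. Stratifying on it would bias the estimate; the causal effect is the crude pooled difference.
Pooled: Drug U 64.5% vs Drug X 39.6%; Drug U is higher overall.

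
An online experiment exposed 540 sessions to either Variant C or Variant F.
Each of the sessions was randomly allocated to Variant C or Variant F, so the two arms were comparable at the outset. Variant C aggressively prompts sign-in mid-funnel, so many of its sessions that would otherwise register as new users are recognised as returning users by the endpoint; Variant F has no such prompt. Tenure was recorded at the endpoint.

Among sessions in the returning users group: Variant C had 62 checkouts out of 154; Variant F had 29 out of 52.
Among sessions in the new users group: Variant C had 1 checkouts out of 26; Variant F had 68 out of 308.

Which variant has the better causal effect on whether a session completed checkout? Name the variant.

Variant C

User tenure here is a post-treatment variable shaped by the variant; conditioning on it would introduce bias rather than remove it. The overall comparison is the causal one.
Pooled: Variant C 35.0% vs Variant F 26.9%; Variant C is higher overall.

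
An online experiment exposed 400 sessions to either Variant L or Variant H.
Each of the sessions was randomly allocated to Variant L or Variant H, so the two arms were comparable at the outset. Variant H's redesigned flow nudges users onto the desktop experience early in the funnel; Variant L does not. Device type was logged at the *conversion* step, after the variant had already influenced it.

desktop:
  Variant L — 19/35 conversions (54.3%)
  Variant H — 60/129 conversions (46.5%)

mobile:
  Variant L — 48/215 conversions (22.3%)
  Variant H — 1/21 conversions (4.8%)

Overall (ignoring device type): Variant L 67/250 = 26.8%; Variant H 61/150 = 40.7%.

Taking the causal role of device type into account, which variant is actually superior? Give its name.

The distribution of device type is itself part of what the variant does — it is an intermediate outcome. Holding it fixed would remove that part of the effect; the total effect is the pooled difference.
Pooled: Variant L 26.8% vs Variant H 40.7%; Variant H is higher overall.

Variant H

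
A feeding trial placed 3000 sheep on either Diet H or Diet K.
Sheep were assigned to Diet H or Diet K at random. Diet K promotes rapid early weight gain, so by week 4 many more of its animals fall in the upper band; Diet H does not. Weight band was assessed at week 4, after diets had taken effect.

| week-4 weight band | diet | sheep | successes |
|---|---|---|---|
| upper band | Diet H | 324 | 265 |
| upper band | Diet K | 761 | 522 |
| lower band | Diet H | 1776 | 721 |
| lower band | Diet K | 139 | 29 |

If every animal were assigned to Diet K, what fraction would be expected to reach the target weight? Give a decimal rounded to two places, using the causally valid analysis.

The week-4 weight band-specific comparison favours Diet H throughout, but the pooled figures favour Diet K. The question is whether to condition on week-4 weight band.
Week-4 weight band is recorded after the diet and is itself shifted by it — it sits on the causal path from diet to outcome. Conditioning on a mediator would strip out part of the effect we want; the pooled comparison gives the total causal effect.
So P(outcome | do(Diet K)) is just the pooled rate for Diet K: 551/900 = 0.612.

0.61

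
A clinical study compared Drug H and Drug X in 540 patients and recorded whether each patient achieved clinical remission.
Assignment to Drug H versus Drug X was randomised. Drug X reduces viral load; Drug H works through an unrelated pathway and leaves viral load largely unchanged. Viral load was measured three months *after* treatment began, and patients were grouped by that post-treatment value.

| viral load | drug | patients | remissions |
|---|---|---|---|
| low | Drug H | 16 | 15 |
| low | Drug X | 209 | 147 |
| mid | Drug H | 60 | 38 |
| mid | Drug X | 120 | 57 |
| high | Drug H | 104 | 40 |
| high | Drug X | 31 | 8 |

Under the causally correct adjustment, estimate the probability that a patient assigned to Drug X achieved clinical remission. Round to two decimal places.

0.59

The viral load-specific comparison favours Drug H throughout, but the pooled figures favour Drug X. The question is whether to condition on viral load.
Viral load lies on the pathway drug → viral load → outcome, so adjusting for it blocks the indirect effect. For the total causal effect of drug, use the unadjusted pooled rates.
So P(outcome | do(Drug X)) is just the pooled rate for Drug X: 212/360 = 0.589.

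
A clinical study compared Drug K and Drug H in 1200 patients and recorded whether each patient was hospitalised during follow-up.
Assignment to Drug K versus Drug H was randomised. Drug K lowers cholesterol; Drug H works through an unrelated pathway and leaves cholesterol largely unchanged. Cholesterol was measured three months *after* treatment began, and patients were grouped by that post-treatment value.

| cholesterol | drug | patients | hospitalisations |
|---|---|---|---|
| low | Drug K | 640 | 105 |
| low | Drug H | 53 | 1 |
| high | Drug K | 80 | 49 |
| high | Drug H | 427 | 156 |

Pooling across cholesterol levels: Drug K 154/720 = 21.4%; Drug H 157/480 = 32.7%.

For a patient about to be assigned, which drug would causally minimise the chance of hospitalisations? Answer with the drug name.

The stratified and pooled comparisons disagree (Drug H wins within each cholesterol; Drug K wins overall), so the answer turns on the causal role of cholesterol.
Because the drug influences cholesterol, cholesterol is a post-treatment mediator, not a confounder. Stratifying on it would bias the estimate; the causal effect is the crude pooled difference.
Pooled: Drug K 21.4% vs Drug H 32.7%; Drug K is lower overall.

Drug K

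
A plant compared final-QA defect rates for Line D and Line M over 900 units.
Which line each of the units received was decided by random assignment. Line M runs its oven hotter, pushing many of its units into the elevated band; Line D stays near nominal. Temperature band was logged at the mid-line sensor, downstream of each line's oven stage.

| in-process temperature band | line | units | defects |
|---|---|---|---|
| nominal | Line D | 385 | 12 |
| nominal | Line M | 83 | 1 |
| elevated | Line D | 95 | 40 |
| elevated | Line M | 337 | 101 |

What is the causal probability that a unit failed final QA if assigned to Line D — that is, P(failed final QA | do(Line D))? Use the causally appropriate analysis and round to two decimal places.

0.11

In-process temperature band here is a post-treatment variable shaped by the line; conditioning on it would introduce bias rather than remove it. The overall comparison is the causal one.
So P(outcome | do(Line D)) is just the pooled rate for Line D: 52/480 = 0.108.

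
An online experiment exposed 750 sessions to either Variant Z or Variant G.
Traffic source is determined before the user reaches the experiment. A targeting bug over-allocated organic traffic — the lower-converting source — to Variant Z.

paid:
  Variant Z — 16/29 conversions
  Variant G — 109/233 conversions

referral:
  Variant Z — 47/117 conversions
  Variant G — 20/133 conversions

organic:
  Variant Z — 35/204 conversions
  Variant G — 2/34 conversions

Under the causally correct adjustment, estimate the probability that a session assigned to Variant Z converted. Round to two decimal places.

0.38

Traffic source differs across variants for reasons unrelated to any effect of the variant itself, and it separately predicts the outcome — a classic confounder. We must compare within traffic source levels.
Standardising Variant Z to the population traffic source mix: 0.349·16/29 + 0.333·47/117 + 0.317·35/204 = 0.381.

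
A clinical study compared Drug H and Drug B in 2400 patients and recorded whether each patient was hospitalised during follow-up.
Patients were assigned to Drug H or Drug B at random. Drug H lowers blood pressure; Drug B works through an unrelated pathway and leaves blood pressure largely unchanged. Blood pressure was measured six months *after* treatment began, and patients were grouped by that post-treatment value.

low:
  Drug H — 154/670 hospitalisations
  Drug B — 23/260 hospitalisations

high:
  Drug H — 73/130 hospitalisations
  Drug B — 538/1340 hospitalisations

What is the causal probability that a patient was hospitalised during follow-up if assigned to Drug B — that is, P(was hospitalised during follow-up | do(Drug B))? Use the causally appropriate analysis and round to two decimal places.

0.35

Drug B is lower inside every blood pressure stratum but Drug H is lower in aggregate. Whether to stratify depends on how blood pressure relates to the drug.
Blood pressure is recorded after the drug and is itself shifted by it — it sits on the causal path from drug to outcome. Conditioning on a mediator would strip out part of the effect we want; the pooled comparison gives the total causal effect.
So P(outcome | do(Drug B)) is just the pooled rate for Drug B: 561/1600 = 0.351.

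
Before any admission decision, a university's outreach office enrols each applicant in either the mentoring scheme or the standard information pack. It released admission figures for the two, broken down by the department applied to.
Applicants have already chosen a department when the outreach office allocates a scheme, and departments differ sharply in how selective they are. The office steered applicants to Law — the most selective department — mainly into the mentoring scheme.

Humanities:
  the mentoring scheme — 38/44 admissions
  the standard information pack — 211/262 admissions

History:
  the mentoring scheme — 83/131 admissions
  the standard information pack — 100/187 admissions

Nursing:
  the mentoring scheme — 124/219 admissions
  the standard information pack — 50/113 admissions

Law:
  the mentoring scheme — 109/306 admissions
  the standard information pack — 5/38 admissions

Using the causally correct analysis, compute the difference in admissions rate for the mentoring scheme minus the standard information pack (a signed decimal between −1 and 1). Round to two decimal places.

+0.13

Within every department level the mentoring scheme has the higher rate, yet pooled the standard information pack does — Simpson's reversal.
Nothing the outreach scheme does changes department; the imbalance is an allocation artefact. With department also predicting the outcome, the pooled figure is confounded, and the within-stratum comparison is the causal one.
Adjusting over the population distribution of department: 0.235·(0.864−0.805) + 0.245·(0.634−0.535) + 0.255·(0.566−0.442) + 0.265·(0.356−0.132) = +0.129.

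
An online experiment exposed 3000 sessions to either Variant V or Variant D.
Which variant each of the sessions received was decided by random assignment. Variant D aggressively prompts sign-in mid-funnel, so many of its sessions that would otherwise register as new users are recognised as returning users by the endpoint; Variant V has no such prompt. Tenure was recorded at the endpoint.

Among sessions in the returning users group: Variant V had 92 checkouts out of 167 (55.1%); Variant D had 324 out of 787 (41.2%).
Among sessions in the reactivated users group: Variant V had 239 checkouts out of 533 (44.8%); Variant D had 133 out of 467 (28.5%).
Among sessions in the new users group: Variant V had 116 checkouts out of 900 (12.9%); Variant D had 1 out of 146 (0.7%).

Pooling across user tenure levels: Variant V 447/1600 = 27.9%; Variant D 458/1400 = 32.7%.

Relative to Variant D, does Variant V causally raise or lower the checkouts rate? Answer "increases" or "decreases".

User tenure is recorded after the variant and is itself shifted by it — it sits on the causal path from variant to outcome. Conditioning on a mediator would strip out part of the effect we want; the pooled comparison gives the total causal effect.
Pooled: Variant V 27.9% vs Variant D 32.7%; Variant D is higher overall.

decreases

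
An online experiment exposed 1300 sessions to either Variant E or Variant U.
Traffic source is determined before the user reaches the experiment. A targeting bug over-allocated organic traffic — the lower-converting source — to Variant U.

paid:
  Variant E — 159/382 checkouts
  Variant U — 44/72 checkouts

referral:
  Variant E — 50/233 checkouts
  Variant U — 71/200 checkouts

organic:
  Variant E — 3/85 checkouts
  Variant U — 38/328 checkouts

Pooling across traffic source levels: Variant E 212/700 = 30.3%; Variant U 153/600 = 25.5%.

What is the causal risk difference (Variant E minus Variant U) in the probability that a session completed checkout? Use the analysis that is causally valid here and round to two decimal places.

Traffic source satisfies the back-door criterion: it is not a descendant of the variant, and it blocks the spurious path from variant to outcome. Adjusting for it (i.e., using the within-traffic source rates) gives the causal effect.
Adjusting over the population distribution of traffic source: 0.349·(0.416−0.611) + 0.333·(0.215−0.355) + 0.318·(0.035−0.116) = -0.140.

-0.14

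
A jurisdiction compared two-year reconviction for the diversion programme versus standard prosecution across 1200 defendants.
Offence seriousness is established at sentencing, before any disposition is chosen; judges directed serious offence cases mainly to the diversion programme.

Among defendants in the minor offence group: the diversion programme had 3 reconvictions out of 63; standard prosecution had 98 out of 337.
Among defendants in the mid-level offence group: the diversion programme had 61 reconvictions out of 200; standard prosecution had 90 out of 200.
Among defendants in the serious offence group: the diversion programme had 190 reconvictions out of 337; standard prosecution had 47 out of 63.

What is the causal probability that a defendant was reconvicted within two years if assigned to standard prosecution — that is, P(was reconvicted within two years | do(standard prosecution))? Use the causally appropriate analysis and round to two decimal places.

0.50

The offence seriousness-specific comparison favours the diversion programme throughout, but the pooled figures favour standard prosecution. The question is whether to condition on offence seriousness.
Offence seriousness satisfies the back-door criterion: it is not a descendant of the disposition, and it blocks the spurious path from disposition to outcome. Adjusting for it (i.e., using the within-offence seriousness rates) gives the causal effect.
Standardising standard prosecution to the population offence seriousness mix: 0.333·98/337 + 0.333·90/200 + 0.333·47/63 = 0.496.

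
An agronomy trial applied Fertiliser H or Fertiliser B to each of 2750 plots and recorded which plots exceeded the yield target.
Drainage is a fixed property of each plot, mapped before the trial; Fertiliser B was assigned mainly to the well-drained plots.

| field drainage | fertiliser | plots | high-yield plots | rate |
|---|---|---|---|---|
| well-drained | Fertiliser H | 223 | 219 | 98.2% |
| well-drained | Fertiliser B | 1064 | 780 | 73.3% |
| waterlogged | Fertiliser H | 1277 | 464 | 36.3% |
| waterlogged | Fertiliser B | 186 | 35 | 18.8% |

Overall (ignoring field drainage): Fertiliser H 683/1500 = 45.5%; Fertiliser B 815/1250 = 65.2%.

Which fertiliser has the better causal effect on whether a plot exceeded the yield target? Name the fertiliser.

Fertiliser H

Fertiliser H is higher inside every field drainage stratum but Fertiliser B is higher in aggregate. Whether to stratify depends on how field drainage relates to the fertiliser.
Since field drainage is a pre-existing factor (not a product of the fertiliser) and it affects the outcome on its own, it is a confounder. The stratified rates, not the pooled rate, identify the causal effect.
Within each level — well-drained: 98.2% vs 73.3%; waterlogged: 36.3% vs 18.8% — Fertiliser H is higher every time.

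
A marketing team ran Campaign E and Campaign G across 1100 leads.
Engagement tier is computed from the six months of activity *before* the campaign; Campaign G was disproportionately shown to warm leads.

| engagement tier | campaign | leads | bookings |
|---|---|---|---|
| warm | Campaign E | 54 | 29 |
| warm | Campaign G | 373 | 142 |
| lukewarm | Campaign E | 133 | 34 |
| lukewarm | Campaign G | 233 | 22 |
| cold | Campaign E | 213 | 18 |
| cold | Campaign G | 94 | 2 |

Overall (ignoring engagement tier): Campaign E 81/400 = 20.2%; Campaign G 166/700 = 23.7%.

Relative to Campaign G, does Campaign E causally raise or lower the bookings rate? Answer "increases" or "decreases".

increases

Engagement tier satisfies the back-door criterion: it is not a descendant of the campaign, and it blocks the spurious path from campaign to outcome. Adjusting for it (i.e., using the within-engagement tier rates) gives the causal effect.
Within each level — warm: 53.7% vs 38.1%; lukewarm: 25.6% vs 9.4%; cold: 8.5% vs 2.1% — Campaign E is higher every time.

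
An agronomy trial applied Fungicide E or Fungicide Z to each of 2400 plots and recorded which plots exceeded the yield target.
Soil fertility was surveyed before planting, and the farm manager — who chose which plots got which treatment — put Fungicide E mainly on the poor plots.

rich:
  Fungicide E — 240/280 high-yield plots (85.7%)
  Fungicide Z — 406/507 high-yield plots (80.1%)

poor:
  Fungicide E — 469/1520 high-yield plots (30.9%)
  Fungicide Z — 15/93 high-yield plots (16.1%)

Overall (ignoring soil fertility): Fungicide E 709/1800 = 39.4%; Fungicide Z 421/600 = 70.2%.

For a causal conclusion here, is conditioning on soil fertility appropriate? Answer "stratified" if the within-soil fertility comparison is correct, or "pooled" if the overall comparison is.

The soil fertility-specific comparison favours Fungicide E throughout, but the pooled figures favour Fungicide Z. The question is whether to condition on soil fertility.
Soil fertility differs across fungicides for reasons unrelated to any effect of the fungicide itself, and it separately predicts the outcome — a classic confounder. We must compare within soil fertility levels.
Within each level — rich: 85.7% vs 80.1%; poor: 30.9% vs 16.1% — Fungicide E is higher every time.

stratified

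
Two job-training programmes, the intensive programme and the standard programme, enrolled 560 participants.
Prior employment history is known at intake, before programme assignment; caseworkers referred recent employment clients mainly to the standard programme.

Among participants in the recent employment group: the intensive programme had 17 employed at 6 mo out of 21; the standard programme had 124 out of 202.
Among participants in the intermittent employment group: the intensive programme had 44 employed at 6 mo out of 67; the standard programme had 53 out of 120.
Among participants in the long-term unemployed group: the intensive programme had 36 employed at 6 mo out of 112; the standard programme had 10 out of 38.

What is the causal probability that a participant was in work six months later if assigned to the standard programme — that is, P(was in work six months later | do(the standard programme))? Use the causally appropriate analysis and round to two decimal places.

0.46

The prior employment history-specific comparison favours the intensive programme throughout, but the pooled figures favour the standard programme. The question is whether to condition on prior employment history.
Prior employment history is set before the programme has any effect — it is not caused by the programme — and it independently drives the outcome. That makes it a confounder, so the causal comparison is within prior employment history levels.
Standardising the standard programme to the population prior employment history mix: 0.398·124/202 + 0.334·53/120 + 0.268·10/38 = 0.462.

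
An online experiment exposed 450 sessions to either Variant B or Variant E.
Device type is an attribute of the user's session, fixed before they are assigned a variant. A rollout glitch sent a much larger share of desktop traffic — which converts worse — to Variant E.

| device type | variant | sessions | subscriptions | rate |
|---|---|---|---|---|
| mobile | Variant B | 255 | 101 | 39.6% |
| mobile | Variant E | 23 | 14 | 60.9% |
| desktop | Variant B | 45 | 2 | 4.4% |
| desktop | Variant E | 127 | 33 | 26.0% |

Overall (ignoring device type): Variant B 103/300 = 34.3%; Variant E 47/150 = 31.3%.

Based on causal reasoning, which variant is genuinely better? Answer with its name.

Here device type is a common cause — it drives both which variant a case falls under and the outcome. The crude comparison mixes populations; the stratum-specific rates are the causally relevant ones.
Within each level — mobile: 39.6% vs 60.9%; desktop: 4.4% vs 26.0% — Variant E is higher every time.

Variant E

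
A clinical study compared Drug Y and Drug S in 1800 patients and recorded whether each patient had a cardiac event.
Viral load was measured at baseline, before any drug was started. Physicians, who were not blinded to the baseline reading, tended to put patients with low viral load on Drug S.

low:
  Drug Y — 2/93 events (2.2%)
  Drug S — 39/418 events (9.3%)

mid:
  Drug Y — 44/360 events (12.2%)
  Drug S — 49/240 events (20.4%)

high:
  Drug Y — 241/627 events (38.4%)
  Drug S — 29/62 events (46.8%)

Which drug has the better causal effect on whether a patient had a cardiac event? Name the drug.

The stratified and pooled comparisons disagree (Drug Y wins within each viral load; Drug S wins overall), so the answer turns on the causal role of viral load.
Nothing the drug does changes viral load; the imbalance is an allocation artefact. With viral load also predicting the outcome, the pooled figure is confounded, and the within-stratum comparison is the causal one.
Within each level — low: 2.2% vs 9.3%; mid: 12.2% vs 20.4%; high: 38.4% vs 46.8% — Drug Y is lower every time.

Drug Y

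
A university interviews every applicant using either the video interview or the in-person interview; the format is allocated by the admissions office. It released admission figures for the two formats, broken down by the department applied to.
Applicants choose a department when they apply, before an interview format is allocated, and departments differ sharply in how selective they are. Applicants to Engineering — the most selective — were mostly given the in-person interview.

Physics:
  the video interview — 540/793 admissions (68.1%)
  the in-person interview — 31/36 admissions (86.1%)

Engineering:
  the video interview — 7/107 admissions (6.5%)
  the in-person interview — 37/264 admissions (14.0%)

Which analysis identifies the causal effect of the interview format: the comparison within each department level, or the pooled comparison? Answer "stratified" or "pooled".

stratified

The stratified and pooled comparisons disagree (the in-person interview wins within each department; the video interview wins overall), so the answer turns on the causal role of department.
Department differs across interview formats for reasons unrelated to any effect of the interview format itself, and it separately predicts the outcome — a classic confounder. We must compare within department levels.
Within each level — Physics: 68.1% vs 86.1%; Engineering: 6.5% vs 14.0% — the in-person interview is higher every time.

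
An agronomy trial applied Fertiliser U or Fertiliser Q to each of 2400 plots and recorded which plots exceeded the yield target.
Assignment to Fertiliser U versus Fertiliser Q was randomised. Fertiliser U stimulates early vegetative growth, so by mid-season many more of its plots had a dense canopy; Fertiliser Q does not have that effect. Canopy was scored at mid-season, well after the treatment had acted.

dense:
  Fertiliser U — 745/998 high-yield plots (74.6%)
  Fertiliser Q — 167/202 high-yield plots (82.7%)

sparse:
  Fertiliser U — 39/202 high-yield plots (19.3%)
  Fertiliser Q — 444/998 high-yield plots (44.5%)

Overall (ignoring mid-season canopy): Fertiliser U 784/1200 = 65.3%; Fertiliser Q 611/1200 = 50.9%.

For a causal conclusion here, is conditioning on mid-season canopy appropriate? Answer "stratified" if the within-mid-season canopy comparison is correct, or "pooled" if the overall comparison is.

Mid-season canopy here is a post-treatment variable shaped by the fertiliser; conditioning on it would introduce bias rather than remove it. The overall comparison is the causal one.
Pooled: Fertiliser U 65.3% vs Fertiliser Q 50.9%; Fertiliser U is higher overall.

pooled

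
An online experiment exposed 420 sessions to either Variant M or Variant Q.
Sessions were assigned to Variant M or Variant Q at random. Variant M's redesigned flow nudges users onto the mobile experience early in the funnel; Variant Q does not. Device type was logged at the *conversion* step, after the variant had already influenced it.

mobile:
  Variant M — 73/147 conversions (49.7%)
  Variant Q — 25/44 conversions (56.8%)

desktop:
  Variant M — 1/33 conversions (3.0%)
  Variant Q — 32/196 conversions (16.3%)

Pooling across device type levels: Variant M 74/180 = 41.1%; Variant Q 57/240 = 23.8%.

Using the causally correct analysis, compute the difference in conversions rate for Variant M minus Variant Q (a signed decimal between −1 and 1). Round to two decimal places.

+0.17

Device type is recorded after the variant and is itself shifted by it — it sits on the causal path from variant to outcome. Conditioning on a mediator would strip out part of the effect we want; the pooled comparison gives the total causal effect.
The causal difference is the pooled difference: 0.411 − 0.237 = +0.174.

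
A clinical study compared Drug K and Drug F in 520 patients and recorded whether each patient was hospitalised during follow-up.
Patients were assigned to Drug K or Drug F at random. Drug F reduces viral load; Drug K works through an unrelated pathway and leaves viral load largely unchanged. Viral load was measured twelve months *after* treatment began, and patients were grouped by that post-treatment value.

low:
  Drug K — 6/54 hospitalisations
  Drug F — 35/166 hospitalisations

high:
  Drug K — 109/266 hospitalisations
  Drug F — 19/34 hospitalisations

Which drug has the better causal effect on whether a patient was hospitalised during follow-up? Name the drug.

The viral load-specific comparison favours Drug K throughout, but the pooled figures favour Drug F. The question is whether to condition on viral load.
Viral load here is a post-treatment variable shaped by the drug; conditioning on it would introduce bias rather than remove it. The overall comparison is the causal one.
Pooled: Drug K 35.9% vs Drug F 27.0%; Drug F is lower overall.

Drug F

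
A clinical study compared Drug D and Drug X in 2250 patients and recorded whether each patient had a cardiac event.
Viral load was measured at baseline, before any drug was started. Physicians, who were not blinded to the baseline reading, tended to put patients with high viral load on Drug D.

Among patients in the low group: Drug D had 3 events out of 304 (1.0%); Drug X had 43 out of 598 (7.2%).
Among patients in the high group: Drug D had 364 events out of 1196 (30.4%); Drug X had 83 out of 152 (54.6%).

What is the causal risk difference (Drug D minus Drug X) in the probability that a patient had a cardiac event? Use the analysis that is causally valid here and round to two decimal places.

-0.17

Since viral load is a pre-existing factor (not a product of the drug) and it affects the outcome on its own, it is a confounder. The stratified rates, not the pooled rate, identify the causal effect.
Adjusting over the population distribution of viral load: 0.401·(0.010−0.072) + 0.599·(0.304−0.546) = -0.170.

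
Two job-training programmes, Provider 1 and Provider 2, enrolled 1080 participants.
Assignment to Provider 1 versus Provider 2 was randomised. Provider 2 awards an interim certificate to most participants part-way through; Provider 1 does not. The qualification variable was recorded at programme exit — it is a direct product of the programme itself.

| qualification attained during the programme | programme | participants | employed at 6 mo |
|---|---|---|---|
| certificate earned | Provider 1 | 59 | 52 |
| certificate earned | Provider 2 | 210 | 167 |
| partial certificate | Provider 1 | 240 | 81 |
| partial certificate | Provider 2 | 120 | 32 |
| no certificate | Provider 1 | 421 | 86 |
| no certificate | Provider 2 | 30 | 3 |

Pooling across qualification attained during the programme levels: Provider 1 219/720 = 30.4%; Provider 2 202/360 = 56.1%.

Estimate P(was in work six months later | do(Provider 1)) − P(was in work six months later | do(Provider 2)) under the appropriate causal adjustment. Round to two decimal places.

Qualification attained during the programme is recorded after the programme and is itself shifted by it — it sits on the causal path from programme to outcome. Conditioning on a mediator would strip out part of the effect we want; the pooled comparison gives the total causal effect.
The causal difference is the pooled difference: 0.304 − 0.561 = -0.257.

-0.26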